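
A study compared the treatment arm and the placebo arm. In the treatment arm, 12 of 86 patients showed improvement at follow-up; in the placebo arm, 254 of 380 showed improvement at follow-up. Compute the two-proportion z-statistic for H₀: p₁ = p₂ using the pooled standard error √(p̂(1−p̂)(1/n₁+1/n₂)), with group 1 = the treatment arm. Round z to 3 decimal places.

Sample proportions: p̂₁ = 12/86 = 0.13953 and p̂₂ = 254/380 = 0.66842.
Pooling: p̂ = 266/466 = 0.57082.
Pooled SE = √[0.2449852·0.01425949] ≈ 0.059105.
z = (p̂₁ − p̂₂)/SE = (0.13953 − 0.66842)/0.059105 = -0.52889/0.059105 = -8.948.

z = -8.948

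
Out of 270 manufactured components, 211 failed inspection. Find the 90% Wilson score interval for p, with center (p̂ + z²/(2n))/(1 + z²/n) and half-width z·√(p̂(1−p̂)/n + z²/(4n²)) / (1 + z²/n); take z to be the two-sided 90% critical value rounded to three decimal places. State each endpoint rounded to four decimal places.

(0.7374, 0.8199)

p̂ = 211/270 = 0.78148; z = 1.645, so z² = 2.706025.
Denominator 1 + z²/n = 1 + 2.706025/270 = 1.010022.
Center = (0.78148 + 0.005011)/1.010022 = 0.77869.
Radicand: p̂(1−p̂)/n + z²/(4n²) = 0.000632475 + 0.000009280 = 0.000641755.
Half-width = 1.645·√0.000641755/1.010022 = 0.04126.
Interval: 0.77869 ± 0.04126 → (0.7374, 0.8199).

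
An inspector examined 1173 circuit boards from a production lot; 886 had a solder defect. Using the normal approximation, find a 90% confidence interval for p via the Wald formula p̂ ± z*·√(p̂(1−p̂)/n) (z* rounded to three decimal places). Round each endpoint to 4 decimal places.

The sample proportion is 886/1173 = 0.75533.
SE(p̂) = √(0.75533·0.24467/1173) = 0.012552.
z* = 1.645 at the 90% level.
Margin of error: 1.645 × 0.012552 = 0.02065.
So the interval runs from 0.7347 to 0.7760.

(0.7347, 0.7760)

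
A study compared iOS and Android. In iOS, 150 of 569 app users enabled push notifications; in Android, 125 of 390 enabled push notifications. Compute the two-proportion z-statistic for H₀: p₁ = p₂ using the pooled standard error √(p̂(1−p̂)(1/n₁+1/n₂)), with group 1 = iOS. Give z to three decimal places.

Sample proportions: p̂₁ = 150/569 = 0.26362 and p̂₂ = 125/390 = 0.32051.
Pooled p̂ = (150+125)/(569+390) = 275/959 = 0.28676.
Pooled SE = √[0.2045274·0.00432157] ≈ 0.029730.
z = (p̂₁ − p̂₂)/SE = (0.26362 − 0.32051)/0.029730 = -0.05689/0.029730 = -1.914.

z = -1.914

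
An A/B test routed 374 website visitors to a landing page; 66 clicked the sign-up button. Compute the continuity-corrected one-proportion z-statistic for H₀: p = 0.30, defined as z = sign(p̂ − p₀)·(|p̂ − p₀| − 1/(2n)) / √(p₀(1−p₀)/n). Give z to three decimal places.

With x = 66 successes in n = 374, p̂ = 0.17647. p̂ − p₀ = -0.123529.
1/(2n) = 0.001337.
Corrected numerator: |-0.123529| − 0.001337 = 0.122192.
SE₀ = √(0.30·0.70/374) = 0.023696.
z = −0.122192/0.023696 = -5.157.

z = -5.157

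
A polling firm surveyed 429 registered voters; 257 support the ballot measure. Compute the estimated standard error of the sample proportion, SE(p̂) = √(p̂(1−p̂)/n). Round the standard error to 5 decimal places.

SE = 0.02366

With x = 257 successes in n = 429, p̂ = 0.59907.
p̂(1−p̂) = 0.59907·0.40093 = 0.240185.
Dividing by n and taking the root: √0.000559872 = 0.02366.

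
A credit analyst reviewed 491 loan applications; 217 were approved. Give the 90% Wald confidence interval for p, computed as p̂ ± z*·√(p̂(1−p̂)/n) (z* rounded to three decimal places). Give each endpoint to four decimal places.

p̂ = 217/491 = 0.44196.
Standard error of p̂: √(0.246631/491) = √0.000502303 = 0.022412.
z* = 1.645 at the 90% level.
Margin = 1.645·0.022412 = 0.03687.
CI: 0.44196 ± 0.03687 = (0.4051, 0.4788).

(0.4051, 0.4788)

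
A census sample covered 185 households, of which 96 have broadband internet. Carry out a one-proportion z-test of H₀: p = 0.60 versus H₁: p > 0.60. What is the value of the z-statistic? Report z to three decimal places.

p̂ = 96/185 = 0.51892.
Under H₀, SE = √(p₀(1−p₀)/n) = √(0.60·0.40/185) = √0.001297297 = 0.036018.
z = (0.51892 − 0.60)/0.036018 = -0.08108/0.036018 = -2.251.

z = -2.251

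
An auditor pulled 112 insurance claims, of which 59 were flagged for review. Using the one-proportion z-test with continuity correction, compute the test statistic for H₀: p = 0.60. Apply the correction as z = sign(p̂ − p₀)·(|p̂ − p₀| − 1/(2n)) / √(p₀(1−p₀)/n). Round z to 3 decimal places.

With x = 59 successes in n = 112, p̂ = 0.52679. p̂ − p₀ = -0.073214.
1/(2n) = 0.004464.
Corrected numerator: |-0.073214| − 0.004464 = 0.068750.
Null standard error: √(0.60·0.40/112) = √0.002142857 = 0.046291.
z = −0.068750/0.046291 = -1.485.

z = -1.485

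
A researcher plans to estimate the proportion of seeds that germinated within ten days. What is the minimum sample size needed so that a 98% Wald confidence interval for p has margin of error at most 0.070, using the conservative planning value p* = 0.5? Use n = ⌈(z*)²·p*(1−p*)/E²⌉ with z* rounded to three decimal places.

n = 277

z* = 2.326 at the 98% level.
p*(1−p*) = 0.50·0.50 = 0.2500.
Required n before rounding: 5.410276 × 0.2500 / 0.070² = 276.034.
Rounding up, n = 277.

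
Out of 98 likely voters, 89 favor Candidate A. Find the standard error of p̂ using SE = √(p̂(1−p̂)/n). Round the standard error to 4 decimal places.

Sample proportion p̂ = 89/98 = 0.90816.
p̂(1−p̂) = 0.90816·0.09184 = 0.083405.
Dividing by n and taking the root: √0.000851071 = 0.0292.

SE = 0.0292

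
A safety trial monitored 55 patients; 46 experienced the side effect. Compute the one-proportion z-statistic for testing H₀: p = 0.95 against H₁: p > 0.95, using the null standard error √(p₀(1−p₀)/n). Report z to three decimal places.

z = -3.867

With x = 46 successes in n = 55, p̂ = 0.83636.
Under H₀, SE = √(p₀(1−p₀)/n) = √(0.95·0.05/55) = √0.000863636 = 0.029388.
z = (p̂ − p₀)/SE = (0.83636 − 0.95)/0.029388 = -3.867.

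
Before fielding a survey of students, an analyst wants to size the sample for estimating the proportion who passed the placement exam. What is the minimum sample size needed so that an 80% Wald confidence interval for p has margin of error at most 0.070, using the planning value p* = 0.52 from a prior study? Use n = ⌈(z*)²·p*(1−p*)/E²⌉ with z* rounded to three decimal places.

n = 84

z* = 1.282 at the 80% level.
p*(1−p*) = 0.2496.
Required n before rounding: 1.643524 × 0.2496 / 0.070² = 83.719.
Rounding up, n = 84.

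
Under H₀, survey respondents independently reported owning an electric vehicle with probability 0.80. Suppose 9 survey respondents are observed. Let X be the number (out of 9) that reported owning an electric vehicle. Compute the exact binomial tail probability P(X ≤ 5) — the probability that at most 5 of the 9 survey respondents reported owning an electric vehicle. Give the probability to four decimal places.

X ~ Binomial(n=9, p=0.80).
P(X ≤ 5) = Σ_{j=0}^{5} C(9,j)·0.80^j·0.20^{9−j}.
= 0.000001 + 0.000018 + 0.000295 + 0.002753 + 0.016515 + 0.066060 = 0.0856.

P = 0.0856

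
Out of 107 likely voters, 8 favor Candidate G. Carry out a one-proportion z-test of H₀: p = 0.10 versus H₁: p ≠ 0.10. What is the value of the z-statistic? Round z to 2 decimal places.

Sample proportion p̂ = 8/107 = 0.07477.
Under H₀, SE = √(p₀(1−p₀)/n) = √(0.10·0.90/107) = √0.000841121 = 0.029002.
z = (0.07477 − 0.10)/0.029002 = -0.02523/0.029002 = -0.87.

z = -0.87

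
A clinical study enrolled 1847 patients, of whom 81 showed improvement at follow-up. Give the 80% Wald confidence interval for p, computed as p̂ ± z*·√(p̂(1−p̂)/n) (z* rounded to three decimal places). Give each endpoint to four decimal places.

(0.0377, 0.0500)

p̂ = 81/1847 = 0.04385.
SE(p̂) = √(0.04385·0.95615/1847) = 0.004765.
z* = 1.282 at the 80% level.
Margin = 1.282·0.004765 = 0.00611.
Interval: 0.04385 ± 0.00611 → (0.0377, 0.0500).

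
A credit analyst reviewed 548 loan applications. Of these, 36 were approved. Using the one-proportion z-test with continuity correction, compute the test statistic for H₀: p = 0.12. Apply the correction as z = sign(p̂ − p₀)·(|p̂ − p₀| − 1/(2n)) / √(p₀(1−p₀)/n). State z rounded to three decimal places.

With x = 36 successes in n = 548, p̂ = 0.06569. p̂ − p₀ = -0.054307.
1/(2n) = 0.000912.
Corrected numerator: |-0.054307| − 0.000912 = 0.053395.
Null standard error: √(0.12·0.88/548) = √0.000192701 = 0.013882.
z = (−)0.053395/0.013882 = -3.846.

z = -3.846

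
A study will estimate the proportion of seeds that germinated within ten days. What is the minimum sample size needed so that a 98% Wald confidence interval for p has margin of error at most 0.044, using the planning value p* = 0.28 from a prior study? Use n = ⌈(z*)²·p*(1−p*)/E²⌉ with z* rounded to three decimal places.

The 98% critical value is z* = 2.326.
p*(1−p*) = 0.2016.
Required n before rounding: 5.410276 × 0.2016 / 0.044² = 563.384.
⌈563.384⌉ = 564.

n = 564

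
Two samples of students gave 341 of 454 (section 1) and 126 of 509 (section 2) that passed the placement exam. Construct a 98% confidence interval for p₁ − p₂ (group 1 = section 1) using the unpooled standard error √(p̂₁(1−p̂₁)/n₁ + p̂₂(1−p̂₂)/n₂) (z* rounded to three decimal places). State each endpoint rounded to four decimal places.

(0.4387, 0.5684)

p̂₁ = 0.75110, p̂₂ = 0.24754, so the observed difference is 0.50356.
Unpooled SE = √(p̂₁(1−p̂₁)/n₁ + p̂₂(1−p̂₂)/n₂) = √(0.000411780 + 0.000365945) = 0.027888.
z* = 2.326 at the 98% level. Margin of error = 0.06487.
Interval: 0.50356 ± 0.06487 → (0.4387, 0.5684).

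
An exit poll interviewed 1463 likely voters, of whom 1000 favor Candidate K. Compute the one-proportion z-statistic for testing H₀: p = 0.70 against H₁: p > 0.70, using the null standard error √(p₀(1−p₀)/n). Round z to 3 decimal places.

Sample proportion p̂ = 1000/1463 = 0.68353.
Null standard error: √(0.70·0.30/1463) = √0.000143541 = 0.011981.
z = (0.68353 − 0.70)/0.011981 = -0.01647/0.011981 = -1.375.

z = -1.375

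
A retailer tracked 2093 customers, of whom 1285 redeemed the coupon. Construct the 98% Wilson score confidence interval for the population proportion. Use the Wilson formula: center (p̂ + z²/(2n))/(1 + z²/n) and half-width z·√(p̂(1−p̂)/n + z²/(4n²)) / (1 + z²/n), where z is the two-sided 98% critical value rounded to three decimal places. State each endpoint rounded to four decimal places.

(0.5889, 0.6384)

Here p̂ = 1285/2093 = 0.61395 and z = 2.326 (z² = 5.410276).
1 + z²/n = 1.002585.
Center = (0.61395 + 0.001292)/1.002585 = 0.61366.
Radicand: p̂(1−p̂)/n + z²/(4n²) = 0.000113242 + 0.000000309 = 0.000113551.
Half-width = 2.326·√0.000113551/1.002585 = 0.02472.
So the interval runs from 0.5889 to 0.6384.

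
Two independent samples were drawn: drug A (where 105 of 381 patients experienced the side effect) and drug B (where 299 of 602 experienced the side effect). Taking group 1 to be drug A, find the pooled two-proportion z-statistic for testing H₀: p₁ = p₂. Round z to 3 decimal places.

p̂₁ = 105/381 = 0.27559, p̂₂ = 299/602 = 0.49668.
Pooling: p̂ = 404/983 = 0.41099.
SE = √[p̂(1−p̂)(1/n₁+1/n₂)] = √[0.41099·0.58901·(1/381+1/602)] ≈ 0.032210.
z = (p̂₁ − p̂₂)/SE = (0.27559 − 0.49668)/0.032210 = -0.22109/0.032210 = -6.864.

z = -6.864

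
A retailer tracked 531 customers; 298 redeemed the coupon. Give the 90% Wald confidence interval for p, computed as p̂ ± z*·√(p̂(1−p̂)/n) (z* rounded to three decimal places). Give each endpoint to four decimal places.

(0.5258, 0.5966)

With x = 298 successes in n = 531, p̂ = 0.56121.
SE = √(p̂(1−p̂)/n) = √(0.246254/531) = 0.021535.
The 90% critical value is z* = 1.645.
Margin of error: 1.645 × 0.021535 = 0.03543.
So the interval runs from 0.5258 to 0.5966.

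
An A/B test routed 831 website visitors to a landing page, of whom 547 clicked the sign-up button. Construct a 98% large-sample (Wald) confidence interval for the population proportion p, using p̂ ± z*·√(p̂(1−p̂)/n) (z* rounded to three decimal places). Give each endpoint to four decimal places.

With x = 547 successes in n = 831, p̂ = 0.65824.
SE = √(p̂(1−p̂)/n) = √(0.224959/831) = 0.016453.
z* = 2.326 at the 98% level.
Margin of error: 2.326 × 0.016453 = 0.03827.
So the interval runs from 0.6200 to 0.6965.

(0.6200, 0.6965)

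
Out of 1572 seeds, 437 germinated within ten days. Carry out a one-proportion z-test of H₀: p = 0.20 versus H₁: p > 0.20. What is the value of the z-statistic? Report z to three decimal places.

The sample proportion is 437/1572 = 0.27799.
Under H₀, SE = √(p₀(1−p₀)/n) = √(0.20·0.80/1572) = √0.000101781 = 0.010089.
Test statistic: z = 0.07799/0.010089 = 7.730.

z = 7.730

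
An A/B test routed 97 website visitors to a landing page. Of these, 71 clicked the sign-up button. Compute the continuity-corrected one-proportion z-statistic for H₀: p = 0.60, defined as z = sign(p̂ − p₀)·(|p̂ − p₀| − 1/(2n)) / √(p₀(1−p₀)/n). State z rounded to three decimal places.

The sample proportion is 71/97 = 0.73196. p̂ − p₀ = 0.131959.
Continuity correction 1/(2n) = 1/194 = 0.005155.
Corrected numerator: |0.131959| − 0.005155 = 0.126804.
SE₀ = √(0.60·0.40/97) = 0.049742.
z = (+)0.126804/0.049742 = 2.549.

z = 2.549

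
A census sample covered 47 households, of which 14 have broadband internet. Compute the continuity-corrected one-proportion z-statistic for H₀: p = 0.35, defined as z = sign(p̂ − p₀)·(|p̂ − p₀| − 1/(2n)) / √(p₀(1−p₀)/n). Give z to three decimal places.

z = -0.596

p̂ = 14/47 = 0.29787. p̂ − p₀ = -0.052128.
Continuity correction 1/(2n) = 1/94 = 0.010638.
Corrected numerator: |-0.052128| − 0.010638 = 0.041490.
SE₀ = √(0.35·0.65/47) = 0.069573.
z = (−)0.041490/0.069573 = -0.596.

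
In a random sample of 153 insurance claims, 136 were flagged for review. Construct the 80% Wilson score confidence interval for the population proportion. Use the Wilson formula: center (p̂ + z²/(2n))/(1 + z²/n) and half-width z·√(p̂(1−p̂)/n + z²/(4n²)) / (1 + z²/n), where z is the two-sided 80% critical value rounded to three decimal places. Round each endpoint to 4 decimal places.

Here p̂ = 136/153 = 0.88889 and z = 1.282 (z² = 1.643524).
1 + z²/n = 1.010742.
Adjusted center: (0.88889 + z²/(2n))/1.010742 = 0.88476.
Radicand: p̂(1−p̂)/n + z²/(4n²) = 0.000645526 + 0.000017552 = 0.000663078.
Half-width = z·√(radicand)/denom = 1.282·0.025750/1.010742 = 0.03266.
CI: 0.88476 ± 0.03266 = (0.8521, 0.9174).

(0.8521, 0.9174)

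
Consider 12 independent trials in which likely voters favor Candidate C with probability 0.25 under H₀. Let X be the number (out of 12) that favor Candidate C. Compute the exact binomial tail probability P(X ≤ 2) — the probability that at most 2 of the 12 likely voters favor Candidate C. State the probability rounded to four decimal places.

P = 0.3907

X ~ Binomial(n=12, p=0.25).
P(X ≤ 2) = C(12,0)·0.25^0·0.75^12 + C(12,1)·0.25^1·0.75^11 + C(12,2)·0.25^2·0.75^10.
= 0.031676 + 0.126705 + 0.232293 = 0.3907.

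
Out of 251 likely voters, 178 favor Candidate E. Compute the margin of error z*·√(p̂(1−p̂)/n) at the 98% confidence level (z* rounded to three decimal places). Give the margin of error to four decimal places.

The sample proportion is 178/251 = 0.70916.
SE(p̂) = √(0.70916·0.29084/251) = 0.028666.
z* = 2.326 at the 98% level.
ME = 2.326·0.028666 = 0.0667.

ME = 0.0667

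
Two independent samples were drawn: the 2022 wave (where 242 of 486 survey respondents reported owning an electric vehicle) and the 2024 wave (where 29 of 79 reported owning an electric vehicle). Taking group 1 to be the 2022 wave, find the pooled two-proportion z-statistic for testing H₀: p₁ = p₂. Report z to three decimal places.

z = 2.159

p̂₁ = 242/486 = 0.49794, p̂₂ = 29/79 = 0.36709.
Pooling: p̂ = 271/565 = 0.47965.
SE = √[p̂(1−p̂)(1/n₁+1/n₂)] = √[0.47965·0.52035·(1/486+1/79)] ≈ 0.060604.
z = (p̂₁ − p̂₂)/SE = (0.49794 − 0.36709)/0.060604 = 0.13085/0.060604 = 2.159.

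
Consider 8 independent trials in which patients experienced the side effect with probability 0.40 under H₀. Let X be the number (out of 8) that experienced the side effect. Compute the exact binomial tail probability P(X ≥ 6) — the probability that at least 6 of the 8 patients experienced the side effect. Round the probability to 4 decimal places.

X ~ Binomial(n=8, p=0.40).
P(X ≥ 6) = C(8,6)·0.40^6·0.60^2 + C(8,7)·0.40^7·0.60^1 + C(8,8)·0.40^8·0.60^0.
= 0.041288 + 0.007864 + 0.000655 = 0.0498.

P = 0.0498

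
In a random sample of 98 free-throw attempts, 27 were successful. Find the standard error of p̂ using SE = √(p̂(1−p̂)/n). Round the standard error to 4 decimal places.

With x = 27 successes in n = 98, p̂ = 0.27551.
p̂(1−p̂) = 0.199604.
SE = √(0.199604/98) = √0.002036776 = 0.0451.

SE = 0.0451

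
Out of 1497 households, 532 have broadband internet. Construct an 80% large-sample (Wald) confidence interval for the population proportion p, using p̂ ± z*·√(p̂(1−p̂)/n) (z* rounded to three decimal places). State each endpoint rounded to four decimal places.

(0.3395, 0.3712)

Sample proportion p̂ = 532/1497 = 0.35538.
SE = √(p̂(1−p̂)/n) = √(0.229084/1497) = 0.012370.
For 80% confidence, z* = 1.282.
Margin of error: 1.282 × 0.012370 = 0.01586.
So the interval runs from 0.3395 to 0.3712.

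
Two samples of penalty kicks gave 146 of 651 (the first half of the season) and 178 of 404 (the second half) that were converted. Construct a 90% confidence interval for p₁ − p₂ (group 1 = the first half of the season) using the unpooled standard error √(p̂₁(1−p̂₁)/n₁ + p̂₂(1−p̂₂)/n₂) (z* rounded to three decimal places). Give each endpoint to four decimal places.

(-0.2650, -0.1676)

p̂₁ = 146/651 = 0.22427, p̂₂ = 178/404 = 0.44059; p̂₁ − p̂₂ = -0.21632.
Unpooled SE = √(p̂₁(1−p̂₁)/n₁ + p̂₂(1−p̂₂)/n₂) = √(0.000267240 + 0.000610077) = 0.029620.
For 90% confidence, z* = 1.645. Margin = 1.645·0.029620 = 0.04872.
So the interval runs from -0.2650 to -0.1676.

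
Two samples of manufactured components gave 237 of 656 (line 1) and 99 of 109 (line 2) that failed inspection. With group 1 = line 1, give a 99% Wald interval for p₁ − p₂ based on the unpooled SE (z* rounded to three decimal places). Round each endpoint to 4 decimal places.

(-0.6330, -0.4609)

p̂₁ = 0.36128, p̂₂ = 0.90826, so the observed difference is -0.54698.
Unpooled SE = √(p̂₁(1−p̂₁)/n₁ + p̂₂(1−p̂₂)/n₂) = √(0.000351764 + 0.000764462) = 0.033410.
The 99% critical value is z* = 2.576. Margin of error = 0.08606.
So the interval runs from -0.6330 to -0.4609.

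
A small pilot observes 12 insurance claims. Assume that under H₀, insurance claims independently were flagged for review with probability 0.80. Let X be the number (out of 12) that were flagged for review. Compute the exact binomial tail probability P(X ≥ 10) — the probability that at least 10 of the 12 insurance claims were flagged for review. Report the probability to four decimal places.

P = 0.5583

X is binomial with n = 12 and p = 0.80.
P(X ≥ 10) = C(12,10)·0.80^10·0.20^2 + C(12,11)·0.80^11·0.20^1 + C(12,12)·0.80^12·0.20^0.
= 0.283468 + 0.206158 + 0.068719 = 0.5583.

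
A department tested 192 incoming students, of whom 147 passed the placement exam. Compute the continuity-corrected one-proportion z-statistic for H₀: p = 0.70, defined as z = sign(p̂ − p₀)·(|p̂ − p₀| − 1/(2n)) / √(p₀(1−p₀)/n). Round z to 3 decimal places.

z = 1.906

Sample proportion p̂ = 147/192 = 0.76562. p̂ − p₀ = 0.065625.
1/(2n) = 0.002604.
Corrected numerator: |0.065625| − 0.002604 = 0.063021.
SE₀ = √(0.70·0.30/192) = 0.033072.
z = +0.063021/0.033072 = 1.906.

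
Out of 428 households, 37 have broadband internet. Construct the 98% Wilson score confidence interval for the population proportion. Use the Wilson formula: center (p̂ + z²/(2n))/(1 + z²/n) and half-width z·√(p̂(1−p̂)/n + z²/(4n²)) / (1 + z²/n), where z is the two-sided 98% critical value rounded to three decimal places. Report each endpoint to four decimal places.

Here p̂ = 37/428 = 0.08645 and z = 2.326 (z² = 5.410276).
1 + z²/n = 1.012641.
Center = (0.08645 + 0.006320)/1.012641 = 0.09161.
Radicand: p̂(1−p̂)/n + z²/(4n²) = 0.000184522 + 0.000007384 = 0.000191906.
Half-width = 2.326·√0.000191906/1.012641 = 0.03182.
So the interval runs from 0.0598 to 0.1234.

(0.0598, 0.1234)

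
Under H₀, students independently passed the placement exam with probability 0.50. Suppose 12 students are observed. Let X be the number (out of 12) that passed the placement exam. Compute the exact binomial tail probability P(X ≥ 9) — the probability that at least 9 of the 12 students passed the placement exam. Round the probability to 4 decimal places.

X is binomial with n = 12 and p = 0.50.
P(X ≥ 9) = C(12,9)·0.50^9·0.50^3 + C(12,10)·0.50^10·0.50^2 + C(12,11)·0.50^11·0.50^1 + C(12,12)·0.50^12·0.50^0.
= 0.053711 + 0.016113 + 0.002930 + 0.000244 = 0.0730.

P = 0.0730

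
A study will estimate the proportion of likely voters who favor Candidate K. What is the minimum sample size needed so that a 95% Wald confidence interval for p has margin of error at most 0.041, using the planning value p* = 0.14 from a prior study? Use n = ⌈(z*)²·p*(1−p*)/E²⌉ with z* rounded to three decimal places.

z* = 1.960 at the 95% level.
p*(1−p*) = 0.1204.
(z*)²·p*(1−p*)/E² = 3.841600·0.1204/0.001681 = 275.151.
⌈275.151⌉ = 276.

n = 276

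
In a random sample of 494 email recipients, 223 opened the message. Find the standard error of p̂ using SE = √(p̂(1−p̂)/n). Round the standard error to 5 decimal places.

Sample proportion p̂ = 223/494 = 0.45142.
p̂(1−p̂) = 0.45142·0.54858 = 0.247640.
SE = √(0.247640/494) = √0.000501296 = 0.02239.

SE = 0.02239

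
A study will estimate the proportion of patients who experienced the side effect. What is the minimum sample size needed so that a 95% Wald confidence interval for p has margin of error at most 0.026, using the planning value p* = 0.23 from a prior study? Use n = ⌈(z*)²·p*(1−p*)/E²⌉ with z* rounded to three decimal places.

z* = 1.960 at the 95% level.
p*(1−p*) = 0.23·0.77 = 0.1771.
(z*)²·p*(1−p*)/E² = 3.841600·0.1771/0.000676 = 1006.431.
⌈1006.431⌉ = 1007.

n = 1007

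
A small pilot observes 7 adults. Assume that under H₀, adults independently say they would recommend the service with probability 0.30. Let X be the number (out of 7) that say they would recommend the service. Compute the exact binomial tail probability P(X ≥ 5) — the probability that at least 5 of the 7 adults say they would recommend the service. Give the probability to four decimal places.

P = 0.0288

X ~ Binomial(n=7, p=0.30).
P(X ≥ 5) = C(7,5)·0.30^5·0.70^2 + C(7,6)·0.30^6·0.70^1 + C(7,7)·0.30^7·0.70^0.
= 0.025005 + 0.003572 + 0.000219 = 0.0288.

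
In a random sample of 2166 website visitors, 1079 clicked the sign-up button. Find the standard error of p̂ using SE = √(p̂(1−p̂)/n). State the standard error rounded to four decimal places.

p̂ = 1079/2166 = 0.49815.
p̂(1−p̂) = 0.49815·0.50185 = 0.249997.
Dividing by n and taking the root: √0.000115419 = 0.0107.

SE = 0.0107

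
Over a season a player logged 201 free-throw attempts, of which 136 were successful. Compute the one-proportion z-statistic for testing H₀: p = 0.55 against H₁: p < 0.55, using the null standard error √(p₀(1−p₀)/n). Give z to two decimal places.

z = 3.61

p̂ = 136/201 = 0.67662.
Null standard error: √(0.55·0.45/201) = √0.001231343 = 0.035091.
Test statistic: z = 0.12662/0.035091 = 3.61.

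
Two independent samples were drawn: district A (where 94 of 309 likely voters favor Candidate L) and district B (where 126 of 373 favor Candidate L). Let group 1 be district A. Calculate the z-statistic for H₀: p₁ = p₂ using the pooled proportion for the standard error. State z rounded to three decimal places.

z = -0.934

Sample proportions: p̂₁ = 94/309 = 0.30421 and p̂₂ = 126/373 = 0.33780.
Pooling: p̂ = 220/682 = 0.32258.
SE = √[p̂(1−p̂)(1/n₁+1/n₂)] = √[0.32258·0.67742·(1/309+1/373)] ≈ 0.035959.
z = -0.03359/0.035959 = -0.934.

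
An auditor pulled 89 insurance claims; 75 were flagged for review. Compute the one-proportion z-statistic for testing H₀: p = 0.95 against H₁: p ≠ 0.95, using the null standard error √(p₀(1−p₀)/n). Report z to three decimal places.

With x = 75 successes in n = 89, p̂ = 0.84270.
SE₀ = √(0.95·0.05/89) = 0.023102.
Test statistic: z = -0.10730/0.023102 = -4.645.

z = -4.645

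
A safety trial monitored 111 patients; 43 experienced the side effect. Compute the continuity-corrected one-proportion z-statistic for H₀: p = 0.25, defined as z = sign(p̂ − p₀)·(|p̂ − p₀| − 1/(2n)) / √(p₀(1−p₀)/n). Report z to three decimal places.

With x = 43 successes in n = 111, p̂ = 0.38739. p̂ − p₀ = 0.137387.
Continuity correction 1/(2n) = 1/222 = 0.004505.
Corrected numerator: |0.137387| − 0.004505 = 0.132882.
SE₀ = √(0.25·0.75/111) = 0.041100.
z = (+)0.132882/0.041100 = 3.233.

z = 3.233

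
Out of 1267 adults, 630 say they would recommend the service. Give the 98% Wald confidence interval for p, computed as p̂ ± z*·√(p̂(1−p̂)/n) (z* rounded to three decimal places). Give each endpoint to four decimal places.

p̂ = 630/1267 = 0.49724.
Standard error of p̂: √(0.249992/1267) = √0.000197310 = 0.014047.
z* = 2.326 at the 98% level.
Margin of error: 2.326 × 0.014047 = 0.03267.
So the interval runs from 0.4646 to 0.5299.

(0.4646, 0.5299)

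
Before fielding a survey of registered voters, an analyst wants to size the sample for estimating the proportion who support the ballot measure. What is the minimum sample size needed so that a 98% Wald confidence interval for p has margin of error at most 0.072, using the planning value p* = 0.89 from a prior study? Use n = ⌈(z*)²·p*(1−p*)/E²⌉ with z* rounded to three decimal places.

z* = 2.326 at the 98% level.
p*(1−p*) = 0.0979.
Required n before rounding: 5.410276 × 0.0979 / 0.072² = 102.173.
Rounding up, n = 103.

n = 103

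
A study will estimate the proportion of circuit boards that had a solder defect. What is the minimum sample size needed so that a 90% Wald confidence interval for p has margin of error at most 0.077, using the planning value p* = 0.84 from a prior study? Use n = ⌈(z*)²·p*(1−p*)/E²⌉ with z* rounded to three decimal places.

n = 62

The 90% critical value is z* = 1.645.
p*(1−p*) = 0.1344.
(z*)²·p*(1−p*)/E² = 2.706025·0.1344/0.005929 = 61.341.
Rounding up, n = 62.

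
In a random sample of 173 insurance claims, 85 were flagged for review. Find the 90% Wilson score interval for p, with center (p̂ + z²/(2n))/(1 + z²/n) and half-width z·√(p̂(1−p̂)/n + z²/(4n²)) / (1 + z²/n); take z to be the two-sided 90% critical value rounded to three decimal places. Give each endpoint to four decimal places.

(0.4294, 0.5535)

Here p̂ = 85/173 = 0.49133 and z = 1.645 (z² = 2.706025).
Denominator 1 + z²/n = 1 + 2.706025/173 = 1.015642.
Adjusted center: (0.49133 + z²/(2n))/1.015642 = 0.49146.
Radicand: p̂(1−p̂)/n + z²/(4n²) = 0.001444652 + 0.000022604 = 0.001467256.
Half-width = 1.645·√0.001467256/1.015642 = 0.06204.
Interval: 0.49146 ± 0.06204 → (0.4294, 0.5535).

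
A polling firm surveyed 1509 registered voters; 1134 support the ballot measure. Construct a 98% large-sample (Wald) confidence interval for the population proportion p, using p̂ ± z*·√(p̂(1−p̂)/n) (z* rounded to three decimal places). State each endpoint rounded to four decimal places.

Sample proportion p̂ = 1134/1509 = 0.75149.
Standard error of p̂: √(0.186752/1509) = √0.000123759 = 0.011125.
The 98% critical value is z* = 2.326.
Margin = 2.326·0.011125 = 0.02588.
Interval: 0.75149 ± 0.02588 → (0.7256, 0.7774).

(0.7256, 0.7774)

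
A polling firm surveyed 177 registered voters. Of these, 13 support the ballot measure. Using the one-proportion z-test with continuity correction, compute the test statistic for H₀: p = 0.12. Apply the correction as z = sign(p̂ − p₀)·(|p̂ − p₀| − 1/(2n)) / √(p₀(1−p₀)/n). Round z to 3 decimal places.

z = -1.790

With x = 13 successes in n = 177, p̂ = 0.07345. p̂ − p₀ = -0.046554.
1/(2n) = 0.002825.
Corrected numerator: |-0.046554| − 0.002825 = 0.043729.
SE₀ = √(0.12·0.88/177) = 0.024426.
z = (−)0.043729/0.024426 = -1.790.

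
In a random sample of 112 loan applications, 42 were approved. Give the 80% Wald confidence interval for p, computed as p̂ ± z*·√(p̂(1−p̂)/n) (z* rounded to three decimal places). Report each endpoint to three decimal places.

(0.316, 0.434)

p̂ = 42/112 = 0.37500.
SE(p̂) = √(0.37500·0.62500/112) = 0.045745.
z* = 1.282 at the 80% level.
Margin = 1.282·0.045745 = 0.05865.
Interval: 0.37500 ± 0.05865 → (0.316, 0.434).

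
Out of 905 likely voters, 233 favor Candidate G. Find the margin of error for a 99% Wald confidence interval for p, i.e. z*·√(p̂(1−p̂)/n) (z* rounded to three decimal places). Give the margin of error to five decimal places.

The sample proportion is 233/905 = 0.25746.
Standard error of p̂: √(0.191174/905) = √0.000211242 = 0.014534.
The 99% critical value is z* = 2.576.
So ME = 0.03744.

ME = 0.03744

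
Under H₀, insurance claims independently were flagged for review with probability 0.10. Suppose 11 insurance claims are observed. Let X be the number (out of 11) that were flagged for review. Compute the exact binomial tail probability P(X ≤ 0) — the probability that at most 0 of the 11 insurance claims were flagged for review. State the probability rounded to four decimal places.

P = 0.3138

X is binomial with n = 11 and p = 0.10.
P(X ≤ 0) = C(11,0)·0.10^0·0.90^11.
= 0.313811 = 0.3138.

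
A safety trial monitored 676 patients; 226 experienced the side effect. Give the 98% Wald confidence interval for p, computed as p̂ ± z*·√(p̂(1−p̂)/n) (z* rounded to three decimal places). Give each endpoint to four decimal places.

The sample proportion is 226/676 = 0.33432.
Standard error of p̂: √(0.222550/676) = √0.000329216 = 0.018144.
The 98% critical value is z* = 2.326.
Margin = 2.326·0.018144 = 0.04220.
Interval: 0.33432 ± 0.04220 → (0.2921, 0.3765).

(0.2921, 0.3765)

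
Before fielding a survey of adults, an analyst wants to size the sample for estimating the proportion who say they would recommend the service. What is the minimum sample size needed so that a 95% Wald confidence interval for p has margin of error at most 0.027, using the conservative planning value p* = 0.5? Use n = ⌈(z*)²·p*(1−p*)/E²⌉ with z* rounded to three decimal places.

n = 1318

The 95% critical value is z* = 1.960.
p*(1−p*) = 0.2500.
(z*)²·p*(1−p*)/E² = 3.841600·0.2500/0.000729 = 1317.421.
Rounding up, n = 1318.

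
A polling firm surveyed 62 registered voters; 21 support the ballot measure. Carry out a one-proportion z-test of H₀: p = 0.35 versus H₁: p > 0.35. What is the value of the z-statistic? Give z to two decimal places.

z = -0.19

With x = 21 successes in n = 62, p̂ = 0.33871.
Under H₀, SE = √(p₀(1−p₀)/n) = √(0.35·0.65/62) = √0.003669355 = 0.060575.
z = (p̂ − p₀)/SE = (0.33871 − 0.35)/0.060575 = -0.19.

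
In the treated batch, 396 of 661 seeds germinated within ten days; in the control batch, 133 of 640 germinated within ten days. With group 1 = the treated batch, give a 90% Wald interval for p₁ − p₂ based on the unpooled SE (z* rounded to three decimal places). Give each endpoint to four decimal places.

p̂₁ = 0.59909, p̂₂ = 0.20781, so the observed difference is 0.39128.
SE = √(0.000363360 + 0.000257229) = √0.000620589 = 0.024912.
The 90% critical value is z* = 1.645. Margin of error = 0.04098.
Interval: 0.39128 ± 0.04098 → (0.3503, 0.4323).

(0.3503, 0.4323)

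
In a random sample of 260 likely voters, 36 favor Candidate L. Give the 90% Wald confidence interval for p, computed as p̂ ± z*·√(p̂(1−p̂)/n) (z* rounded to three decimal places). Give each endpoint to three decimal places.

p̂ = 36/260 = 0.13846.
SE(p̂) = √(0.13846·0.86154/260) = 0.021420.
z* = 1.645 at the 90% level.
Margin of error: 1.645 × 0.021420 = 0.03524.
Interval: 0.13846 ± 0.03524 → (0.103, 0.174).

(0.103, 0.174)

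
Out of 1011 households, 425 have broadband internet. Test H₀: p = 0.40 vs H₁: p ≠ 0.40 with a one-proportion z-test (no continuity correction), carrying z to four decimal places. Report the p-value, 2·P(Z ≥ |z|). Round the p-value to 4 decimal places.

p-value = 0.1860

With x = 425 successes in n = 1011, p̂ = 0.42038.
SE₀ = √(0.40·0.60/1011) = 0.015407.
z = (p̂ − p₀)/SE = (425/1011 − 0.40)/0.015407 ≈ 1.3225.
p-value = 2·P(Z ≥ |z|) with z = 1.3225 → 0.1860.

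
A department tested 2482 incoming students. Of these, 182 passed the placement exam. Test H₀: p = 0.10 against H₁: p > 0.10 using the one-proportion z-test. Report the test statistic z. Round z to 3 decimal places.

Sample proportion p̂ = 182/2482 = 0.07333.
SE₀ = √(0.10·0.90/2482) = 0.006022.
Test statistic: z = -0.02667/0.006022 = -4.429.

z = -4.429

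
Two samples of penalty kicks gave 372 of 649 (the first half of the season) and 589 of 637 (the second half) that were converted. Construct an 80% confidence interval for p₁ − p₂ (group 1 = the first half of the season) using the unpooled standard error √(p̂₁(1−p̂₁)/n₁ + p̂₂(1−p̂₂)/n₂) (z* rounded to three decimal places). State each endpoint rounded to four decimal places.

(-0.3797, -0.3232)

p̂₁ = 372/649 = 0.57319, p̂₂ = 589/637 = 0.92465; p̂₁ − p̂₂ = -0.35146.
SE = √(0.000376954 + 0.000109380) = √0.000486334 = 0.022053.
The 80% critical value is z* = 1.282. Margin of error = 0.02827.
CI: -0.35146 ± 0.02827 = (-0.3797, -0.3232).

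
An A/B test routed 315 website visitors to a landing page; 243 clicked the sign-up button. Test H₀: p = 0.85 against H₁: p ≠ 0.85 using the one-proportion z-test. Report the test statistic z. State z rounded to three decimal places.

z = -3.905

The sample proportion is 243/315 = 0.77143.
SE₀ = √(0.85·0.15/315) = 0.020119.
Test statistic: z = -0.07857/0.020119 = -3.905.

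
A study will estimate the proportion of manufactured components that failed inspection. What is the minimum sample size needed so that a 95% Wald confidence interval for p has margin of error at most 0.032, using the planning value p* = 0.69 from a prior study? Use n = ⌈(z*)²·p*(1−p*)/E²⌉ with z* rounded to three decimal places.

n = 803

The 95% critical value is z* = 1.960.
p*(1−p*) = 0.69·0.31 = 0.2139.
Required n before rounding: 3.841600 × 0.2139 / 0.032² = 802.459.
⌈802.459⌉ = 803.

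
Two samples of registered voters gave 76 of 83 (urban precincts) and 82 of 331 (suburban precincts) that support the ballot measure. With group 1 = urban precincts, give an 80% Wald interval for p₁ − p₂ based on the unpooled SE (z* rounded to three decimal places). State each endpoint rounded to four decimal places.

(0.6184, 0.7175)

p̂₁ = 0.91566, p̂₂ = 0.24773, so the observed difference is 0.66793.
Unpooled SE = √(p̂₁(1−p̂₁)/n₁ + p̂₂(1−p̂₂)/n₂) = √(0.000930416 + 0.000563027) = 0.038645.
z* = 1.282 at the 80% level. Margin = 1.282·0.038645 = 0.04954.
CI: 0.66793 ± 0.04954 = (0.6184, 0.7175).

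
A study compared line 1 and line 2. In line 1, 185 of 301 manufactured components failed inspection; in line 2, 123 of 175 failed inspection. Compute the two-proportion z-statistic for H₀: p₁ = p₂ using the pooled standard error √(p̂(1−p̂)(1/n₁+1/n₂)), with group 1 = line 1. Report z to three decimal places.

p̂₁ = 185/301 = 0.61462, p̂₂ = 123/175 = 0.70286.
Pooling: p̂ = 308/476 = 0.64706.
Pooled SE = √[0.2283737·0.00903654] ≈ 0.045428.
z = -0.08824/0.045428 = -1.942.

z = -1.942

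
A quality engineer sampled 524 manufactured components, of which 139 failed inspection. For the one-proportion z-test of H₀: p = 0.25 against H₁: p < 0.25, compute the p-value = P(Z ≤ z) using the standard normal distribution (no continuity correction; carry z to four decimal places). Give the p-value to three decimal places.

Sample proportion p̂ = 139/524 = 0.26527.
Null standard error: √(0.25·0.75/524) = √0.000357824 = 0.018916.
Test statistic (full precision, shown to 4 dp): z = (139/524 − 0.25)/SE₀ ≈ 0.8071.
From the standard normal, P(Z ≤ z) = 0.790.

p-value = 0.790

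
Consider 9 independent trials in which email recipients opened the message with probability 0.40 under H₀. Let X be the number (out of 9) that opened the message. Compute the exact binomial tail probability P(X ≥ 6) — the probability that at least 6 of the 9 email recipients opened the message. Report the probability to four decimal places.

P = 0.0994

X ~ Binomial(n=9, p=0.40).
P(X ≥ 6) = C(9,6)·0.40^6·0.60^3 + C(9,7)·0.40^7·0.60^2 + C(9,8)·0.40^8·0.60^1 + C(9,9)·0.40^9·0.60^0.
= 0.074318 + 0.021234 + 0.003539 + 0.000262 = 0.0994.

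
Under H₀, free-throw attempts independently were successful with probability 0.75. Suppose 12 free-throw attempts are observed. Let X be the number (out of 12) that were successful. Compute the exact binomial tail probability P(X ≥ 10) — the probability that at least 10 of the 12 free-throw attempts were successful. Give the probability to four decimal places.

X is binomial with n = 12 and p = 0.75.
P(X ≥ 10) = C(12,10)·0.75^10·0.25^2 + C(12,11)·0.75^11·0.25^1 + C(12,12)·0.75^12·0.25^0.
= 0.232293 + 0.126705 + 0.031676 = 0.3907.

P = 0.3907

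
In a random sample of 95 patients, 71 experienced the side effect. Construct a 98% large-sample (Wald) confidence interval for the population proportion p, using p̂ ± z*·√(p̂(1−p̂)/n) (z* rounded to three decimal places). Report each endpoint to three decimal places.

Sample proportion p̂ = 71/95 = 0.74737.
SE = √(p̂(1−p̂)/n) = √(0.188809/95) = 0.044581.
For 98% confidence, z* = 2.326.
Margin = 2.326·0.044581 = 0.10370.
So the interval runs from 0.644 to 0.851.

(0.644, 0.851)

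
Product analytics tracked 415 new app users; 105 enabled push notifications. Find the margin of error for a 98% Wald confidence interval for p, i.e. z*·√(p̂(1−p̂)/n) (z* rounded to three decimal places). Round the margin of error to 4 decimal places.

The sample proportion is 105/415 = 0.25301.
Standard error of p̂: √(0.188997/415) = √0.000455414 = 0.021340.
z* = 2.326 at the 98% level.
ME = 2.326·0.021340 = 0.0496.

ME = 0.0496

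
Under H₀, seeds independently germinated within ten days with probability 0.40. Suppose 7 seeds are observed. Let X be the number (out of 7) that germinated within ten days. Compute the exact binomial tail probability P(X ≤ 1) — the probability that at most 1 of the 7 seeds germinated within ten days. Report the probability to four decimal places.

P = 0.1586

X ~ Binomial(n=7, p=0.40).
P(X ≤ 1) = C(7,0)·0.40^0·0.60^7 + C(7,1)·0.40^1·0.60^6.
= 0.027994 + 0.130637 = 0.1586.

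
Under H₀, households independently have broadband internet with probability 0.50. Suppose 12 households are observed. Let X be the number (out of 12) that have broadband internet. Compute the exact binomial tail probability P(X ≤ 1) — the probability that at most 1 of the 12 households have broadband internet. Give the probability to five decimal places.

P = 0.00317

X ~ Binomial(n=12, p=0.50).
P(X ≤ 1) = C(12,0)·0.50^0·0.50^12 + C(12,1)·0.50^1·0.50^11.
= 0.000244 + 0.002930 = 0.00317.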